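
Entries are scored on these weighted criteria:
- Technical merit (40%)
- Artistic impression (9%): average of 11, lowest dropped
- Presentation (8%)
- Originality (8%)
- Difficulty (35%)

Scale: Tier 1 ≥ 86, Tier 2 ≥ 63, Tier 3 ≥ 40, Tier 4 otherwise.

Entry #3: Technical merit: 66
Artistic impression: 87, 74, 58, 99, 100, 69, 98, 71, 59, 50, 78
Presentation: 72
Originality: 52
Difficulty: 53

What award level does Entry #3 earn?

Tier 3

Artistic impression: drop 50 → average of remaining 10 = 793/10 = 79.3
Weighted total:
  Technical merit 66 × 0.4 = 26.4
  Artistic impression 79.3 × 0.09 = 7.137
  Presentation 72 × 0.08 = 5.76
  Originality 52 × 0.08 = 4.16
  Difficulty 53 × 0.35 = 18.55
Sum = 62.007
62.007 is ≥ 40 and < 63 → Tier 3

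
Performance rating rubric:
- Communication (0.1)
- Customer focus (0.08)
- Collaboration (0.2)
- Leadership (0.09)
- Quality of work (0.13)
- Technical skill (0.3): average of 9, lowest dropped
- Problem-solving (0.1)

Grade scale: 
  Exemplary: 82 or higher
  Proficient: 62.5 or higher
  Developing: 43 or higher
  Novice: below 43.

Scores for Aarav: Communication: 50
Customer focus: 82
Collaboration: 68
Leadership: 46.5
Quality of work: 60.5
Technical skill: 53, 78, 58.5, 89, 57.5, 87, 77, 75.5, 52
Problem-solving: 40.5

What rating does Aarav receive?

Technical skill: drop 52 → average of remaining 8 = 575.5/8 = 71.9375
Weighted total:
  Communication 50 × 0.1 = 5
  Customer focus 82 × 0.08 = 6.56
  Collaboration 68 × 0.2 = 13.6
  Leadership 46.5 × 0.09 = 4.185
  Quality of work 60.5 × 0.13 = 7.865
  Technical skill 71.9375 × 0.3 = 21.58125
  Problem-solving 40.5 × 0.1 = 4.05
Sum = 62.84125
62.84125 is ≥ 62.5 and < 82 → Proficient

Proficient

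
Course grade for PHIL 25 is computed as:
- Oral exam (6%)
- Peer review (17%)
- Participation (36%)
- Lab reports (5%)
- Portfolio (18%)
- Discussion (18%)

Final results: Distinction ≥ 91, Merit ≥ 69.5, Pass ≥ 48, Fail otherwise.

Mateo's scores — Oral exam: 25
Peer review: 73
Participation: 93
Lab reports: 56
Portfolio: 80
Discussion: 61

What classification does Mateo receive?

Weighted total:
  Oral exam 25 × 0.06 = 1.5
  Peer review 73 × 0.17 = 12.41
  Participation 93 × 0.36 = 33.48
  Lab reports 56 × 0.05 = 2.8
  Portfolio 80 × 0.18 = 14.4
  Discussion 61 × 0.18 = 10.98
Sum = 75.57
75.57 is ≥ 69.5 and < 91 → Merit

Merit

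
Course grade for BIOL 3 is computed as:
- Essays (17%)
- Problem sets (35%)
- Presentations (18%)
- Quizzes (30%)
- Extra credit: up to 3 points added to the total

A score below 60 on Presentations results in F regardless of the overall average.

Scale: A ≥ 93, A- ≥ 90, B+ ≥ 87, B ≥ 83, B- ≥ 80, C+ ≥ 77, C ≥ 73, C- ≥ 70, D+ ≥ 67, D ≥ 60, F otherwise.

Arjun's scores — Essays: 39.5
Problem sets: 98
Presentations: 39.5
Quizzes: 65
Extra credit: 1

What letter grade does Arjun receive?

Presentations score 39.5 < 60: minimum not met.
Weighted total:
  Essays 39.5 × 0.17 = 6.715
  Problem sets 98 × 0.35 = 34.3
  Presentations 39.5 × 0.18 = 7.11
  Quizzes 65 × 0.3 = 19.5
Sum = 67.625
Extra credit: 67.625 + 1 = 68.625
Because the Presentations minimum was not met, the result is F.

F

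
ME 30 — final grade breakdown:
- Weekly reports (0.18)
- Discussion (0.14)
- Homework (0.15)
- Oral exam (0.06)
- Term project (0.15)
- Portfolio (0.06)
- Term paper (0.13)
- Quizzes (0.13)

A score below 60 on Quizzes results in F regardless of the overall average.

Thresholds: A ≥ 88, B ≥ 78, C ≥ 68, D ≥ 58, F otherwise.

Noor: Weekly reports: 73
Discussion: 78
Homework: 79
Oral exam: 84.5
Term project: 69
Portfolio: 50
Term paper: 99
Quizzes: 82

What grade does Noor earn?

C

Quizzes score 82 ≥ 60: minimum met.
Weighted total:
  Weekly reports 73 × 0.18 = 13.14
  Discussion 78 × 0.14 = 10.92
  Homework 79 × 0.15 = 11.85
  Oral exam 84.5 × 0.06 = 5.07
  Term project 69 × 0.15 = 10.35
  Portfolio 50 × 0.06 = 3
  Term paper 99 × 0.13 = 12.87
  Quizzes 82 × 0.13 = 10.66
Sum = 77.86
77.86 is ≥ 68 and < 78 → C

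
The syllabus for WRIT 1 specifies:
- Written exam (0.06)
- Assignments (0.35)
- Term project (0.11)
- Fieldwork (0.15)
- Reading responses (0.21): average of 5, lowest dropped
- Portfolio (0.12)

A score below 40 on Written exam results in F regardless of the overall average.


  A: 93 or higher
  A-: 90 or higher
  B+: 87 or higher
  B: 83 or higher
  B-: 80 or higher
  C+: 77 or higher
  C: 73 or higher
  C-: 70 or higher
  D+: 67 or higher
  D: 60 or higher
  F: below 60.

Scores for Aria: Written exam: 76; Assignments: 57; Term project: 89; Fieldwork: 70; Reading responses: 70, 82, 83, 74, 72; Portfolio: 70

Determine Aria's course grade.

D+

Reading responses: drop 70 → average of remaining 4 = 311/4 = 77.75
Written exam score 76 ≥ 40: minimum met.
Weighted total:
  Written exam 76 × 0.06 = 4.56
  Assignments 57 × 0.35 = 19.95
  Term project 89 × 0.11 = 9.79
  Fieldwork 70 × 0.15 = 10.5
  Reading responses 77.75 × 0.21 = 16.3275
  Portfolio 70 × 0.12 = 8.4
Sum = 69.5275
69.5275 is ≥ 67 and < 70 → D+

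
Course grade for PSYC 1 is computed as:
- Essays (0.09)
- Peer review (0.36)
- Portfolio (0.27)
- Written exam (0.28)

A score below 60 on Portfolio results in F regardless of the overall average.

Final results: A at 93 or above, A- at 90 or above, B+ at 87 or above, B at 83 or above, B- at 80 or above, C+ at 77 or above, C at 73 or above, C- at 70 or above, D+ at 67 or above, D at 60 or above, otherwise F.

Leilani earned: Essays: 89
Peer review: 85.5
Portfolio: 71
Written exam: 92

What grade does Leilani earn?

Portfolio score 71 ≥ 60: minimum met.
Weighted total:
  Essays 89 × 0.09 = 8.01
  Peer review 85.5 × 0.36 = 30.78
  Portfolio 71 × 0.27 = 19.17
  Written exam 92 × 0.28 = 25.76
Sum = 83.72
83.72 is ≥ 83 and < 87 → B

B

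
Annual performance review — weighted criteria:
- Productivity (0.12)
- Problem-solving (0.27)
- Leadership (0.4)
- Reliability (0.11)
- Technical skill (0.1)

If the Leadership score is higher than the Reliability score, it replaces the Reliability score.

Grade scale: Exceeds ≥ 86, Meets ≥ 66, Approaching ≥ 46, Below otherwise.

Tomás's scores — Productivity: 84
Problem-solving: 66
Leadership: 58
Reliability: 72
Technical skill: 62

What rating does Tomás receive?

Approaching

Leadership (58) ≤ Reliability (72), so Reliability stays at 72.
Weighted total:
  Productivity 84 × 0.12 = 10.08
  Problem-solving 66 × 0.27 = 17.82
  Leadership 58 × 0.4 = 23.2
  Reliability 72 × 0.11 = 7.92
  Technical skill 62 × 0.1 = 6.2
Sum = 65.22
65.22 is ≥ 46 and < 66 → Approaching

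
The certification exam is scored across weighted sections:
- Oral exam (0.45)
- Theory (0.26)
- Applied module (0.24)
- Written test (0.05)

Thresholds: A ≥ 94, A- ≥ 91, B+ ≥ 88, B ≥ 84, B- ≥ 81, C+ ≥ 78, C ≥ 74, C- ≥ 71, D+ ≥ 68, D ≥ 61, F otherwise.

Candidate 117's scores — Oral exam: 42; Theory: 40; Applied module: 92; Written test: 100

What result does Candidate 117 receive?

F

Weighted total:
  Oral exam 42 × 0.45 = 18.9
  Theory 40 × 0.26 = 10.4
  Applied module 92 × 0.24 = 22.08
  Written test 100 × 0.05 = 5
Sum = 56.38
56.38 < 61 → F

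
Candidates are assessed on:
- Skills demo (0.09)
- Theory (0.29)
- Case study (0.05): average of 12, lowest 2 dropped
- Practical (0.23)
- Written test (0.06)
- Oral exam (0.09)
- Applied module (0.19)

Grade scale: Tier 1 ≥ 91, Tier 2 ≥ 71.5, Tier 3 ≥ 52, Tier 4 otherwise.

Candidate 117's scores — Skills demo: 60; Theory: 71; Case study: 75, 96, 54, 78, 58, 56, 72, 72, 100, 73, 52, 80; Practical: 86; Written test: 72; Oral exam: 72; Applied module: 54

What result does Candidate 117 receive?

Tier 3

Case study: drop 52, 54 → average of remaining 10 = 760/10 = 76
Weighted total:
  Skills demo 60 × 0.09 = 5.4
  Theory 71 × 0.29 = 20.59
  Case study 76 × 0.05 = 3.8
  Practical 86 × 0.23 = 19.78
  Written test 72 × 0.06 = 4.32
  Oral exam 72 × 0.09 = 6.48
  Applied module 54 × 0.19 = 10.26
Sum = 70.63
70.63 is ≥ 52 and < 71.5 → Tier 3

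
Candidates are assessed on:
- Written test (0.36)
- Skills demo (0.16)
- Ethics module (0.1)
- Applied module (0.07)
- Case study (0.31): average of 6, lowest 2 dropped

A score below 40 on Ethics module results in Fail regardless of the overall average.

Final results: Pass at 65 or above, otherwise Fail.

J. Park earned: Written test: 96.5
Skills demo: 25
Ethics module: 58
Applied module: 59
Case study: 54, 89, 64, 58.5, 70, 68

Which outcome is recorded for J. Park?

Case study: drop 54, 58.5 → average of remaining 4 = 291/4 = 72.75
Ethics module score 58 ≥ 40: minimum met.
Weighted total:
  Written test 96.5 × 0.36 = 34.74
  Skills demo 25 × 0.16 = 4
  Ethics module 58 × 0.1 = 5.8
  Applied module 59 × 0.07 = 4.13
  Case study 72.75 × 0.31 = 22.5525
Sum = 71.2225
71.2225 ≥ 65 → Pass

Pass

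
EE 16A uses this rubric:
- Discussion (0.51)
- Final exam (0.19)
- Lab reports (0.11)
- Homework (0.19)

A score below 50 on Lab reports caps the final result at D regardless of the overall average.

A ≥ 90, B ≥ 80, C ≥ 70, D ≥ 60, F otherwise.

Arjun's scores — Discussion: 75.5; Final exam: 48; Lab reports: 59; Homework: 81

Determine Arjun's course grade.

Lab reports score 59 ≥ 50: minimum met.
Weighted total:
  Discussion 75.5 × 0.51 = 38.505
  Final exam 48 × 0.19 = 9.12
  Lab reports 59 × 0.11 = 6.49
  Homework 81 × 0.19 = 15.39
Sum = 69.505
69.505 is ≥ 60 and < 70 → D

D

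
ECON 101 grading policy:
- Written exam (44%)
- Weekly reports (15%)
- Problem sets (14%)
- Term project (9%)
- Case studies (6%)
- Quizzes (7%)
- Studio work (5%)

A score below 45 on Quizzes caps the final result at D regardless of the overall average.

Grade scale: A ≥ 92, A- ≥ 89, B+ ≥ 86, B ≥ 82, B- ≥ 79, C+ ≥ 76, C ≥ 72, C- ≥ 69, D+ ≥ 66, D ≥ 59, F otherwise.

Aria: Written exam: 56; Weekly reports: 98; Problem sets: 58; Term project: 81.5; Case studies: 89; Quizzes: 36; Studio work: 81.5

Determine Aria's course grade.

D

Quizzes score 36 < 45: minimum not met.
Weighted total:
  Written exam 56 × 0.44 = 24.64
  Weekly reports 98 × 0.15 = 14.7
  Problem sets 58 × 0.14 = 8.12
  Term project 81.5 × 0.09 = 7.335
  Case studies 89 × 0.06 = 5.34
  Quizzes 36 × 0.07 = 2.52
  Studio work 81.5 × 0.05 = 4.075
Sum = 66.73
66.73 would be D+; cap at D applies → D.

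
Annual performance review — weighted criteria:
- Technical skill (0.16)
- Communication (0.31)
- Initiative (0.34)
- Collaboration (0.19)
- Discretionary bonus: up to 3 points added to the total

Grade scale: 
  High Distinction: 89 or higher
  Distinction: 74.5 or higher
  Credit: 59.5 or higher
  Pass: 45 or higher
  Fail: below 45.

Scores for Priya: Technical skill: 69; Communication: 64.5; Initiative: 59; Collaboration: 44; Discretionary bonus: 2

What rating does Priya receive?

Weighted total:
  Technical skill 69 × 0.16 = 11.04
  Communication 64.5 × 0.31 = 19.995
  Initiative 59 × 0.34 = 20.06
  Collaboration 44 × 0.19 = 8.36
Sum = 59.455
Discretionary bonus: 59.455 + 2 = 61.455
61.455 is ≥ 59.5 and < 74.5 → Credit

Credit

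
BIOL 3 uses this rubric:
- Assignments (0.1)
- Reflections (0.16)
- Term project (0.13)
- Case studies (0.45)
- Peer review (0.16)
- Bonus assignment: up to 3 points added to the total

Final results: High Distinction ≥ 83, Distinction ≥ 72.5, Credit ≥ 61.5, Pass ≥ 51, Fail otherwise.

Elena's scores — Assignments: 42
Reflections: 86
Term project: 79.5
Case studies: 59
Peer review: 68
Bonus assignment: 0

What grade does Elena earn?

Credit

Weighted total:
  Assignments 42 × 0.1 = 4.2
  Reflections 86 × 0.16 = 13.76
  Term project 79.5 × 0.13 = 10.335
  Case studies 59 × 0.45 = 26.55
  Peer review 68 × 0.16 = 10.88
Sum = 65.725
Bonus assignment: 65.725 + 0 = 65.725
65.725 is ≥ 61.5 and < 72.5 → Credit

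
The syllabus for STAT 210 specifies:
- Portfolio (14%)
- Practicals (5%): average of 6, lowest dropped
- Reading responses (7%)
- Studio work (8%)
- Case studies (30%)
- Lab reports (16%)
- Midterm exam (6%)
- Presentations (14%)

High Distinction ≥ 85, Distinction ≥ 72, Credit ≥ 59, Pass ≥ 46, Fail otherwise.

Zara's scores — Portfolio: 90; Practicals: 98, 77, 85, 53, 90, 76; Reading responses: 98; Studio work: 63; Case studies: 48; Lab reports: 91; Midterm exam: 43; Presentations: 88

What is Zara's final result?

Practicals: drop 53 → average of remaining 5 = 426/5 = 85.2
Weighted total:
  Portfolio 90 × 0.14 = 12.6
  Practicals 85.2 × 0.05 = 4.26
  Reading responses 98 × 0.07 = 6.86
  Studio work 63 × 0.08 = 5.04
  Case studies 48 × 0.3 = 14.4
  Lab reports 91 × 0.16 = 14.56
  Midterm exam 43 × 0.06 = 2.58
  Presentations 88 × 0.14 = 12.32
Sum = 72.62
72.62 is ≥ 72 and < 85 → Distinction

Distinction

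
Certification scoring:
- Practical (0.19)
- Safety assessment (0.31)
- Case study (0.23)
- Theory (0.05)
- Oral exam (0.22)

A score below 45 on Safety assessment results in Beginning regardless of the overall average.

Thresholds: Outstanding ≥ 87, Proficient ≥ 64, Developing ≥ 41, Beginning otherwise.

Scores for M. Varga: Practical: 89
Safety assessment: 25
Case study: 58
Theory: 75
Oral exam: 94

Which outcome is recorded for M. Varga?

Safety assessment score 25 < 45: minimum not met.
Weighted total:
  Practical 89 × 0.19 = 16.91
  Safety assessment 25 × 0.31 = 7.75
  Case study 58 × 0.23 = 13.34
  Theory 75 × 0.05 = 3.75
  Oral exam 94 × 0.22 = 20.68
Sum = 62.43
Because the Safety assessment minimum was not met, the result is Beginning.

Beginning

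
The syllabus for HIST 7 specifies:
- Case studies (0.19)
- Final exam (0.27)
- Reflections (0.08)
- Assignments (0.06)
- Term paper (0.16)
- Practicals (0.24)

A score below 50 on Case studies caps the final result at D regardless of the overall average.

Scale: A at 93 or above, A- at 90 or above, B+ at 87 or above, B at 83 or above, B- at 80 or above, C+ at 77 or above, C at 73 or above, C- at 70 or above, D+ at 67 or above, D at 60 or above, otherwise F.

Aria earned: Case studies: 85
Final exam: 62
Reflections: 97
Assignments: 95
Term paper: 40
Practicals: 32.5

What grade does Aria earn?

D

Case studies score 85 ≥ 50: minimum met.
Weighted total:
  Case studies 85 × 0.19 = 16.15
  Final exam 62 × 0.27 = 16.74
  Reflections 97 × 0.08 = 7.76
  Assignments 95 × 0.06 = 5.7
  Term paper 40 × 0.16 = 6.4
  Practicals 32.5 × 0.24 = 7.8
Sum = 60.55
60.55 is ≥ 60 and < 67 → D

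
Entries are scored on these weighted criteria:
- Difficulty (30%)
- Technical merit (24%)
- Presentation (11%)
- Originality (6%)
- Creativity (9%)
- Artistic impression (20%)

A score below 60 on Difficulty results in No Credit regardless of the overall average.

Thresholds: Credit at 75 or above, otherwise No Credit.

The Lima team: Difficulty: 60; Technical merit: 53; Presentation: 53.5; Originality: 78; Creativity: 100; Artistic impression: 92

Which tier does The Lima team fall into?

Difficulty score 60 ≥ 60: minimum met.
Weighted total:
  Difficulty 60 × 0.3 = 18
  Technical merit 53 × 0.24 = 12.72
  Presentation 53.5 × 0.11 = 5.885
  Originality 78 × 0.06 = 4.68
  Creativity 100 × 0.09 = 9
  Artistic impression 92 × 0.2 = 18.4
Sum = 68.685
68.685 < 75 → No Credit

No Credit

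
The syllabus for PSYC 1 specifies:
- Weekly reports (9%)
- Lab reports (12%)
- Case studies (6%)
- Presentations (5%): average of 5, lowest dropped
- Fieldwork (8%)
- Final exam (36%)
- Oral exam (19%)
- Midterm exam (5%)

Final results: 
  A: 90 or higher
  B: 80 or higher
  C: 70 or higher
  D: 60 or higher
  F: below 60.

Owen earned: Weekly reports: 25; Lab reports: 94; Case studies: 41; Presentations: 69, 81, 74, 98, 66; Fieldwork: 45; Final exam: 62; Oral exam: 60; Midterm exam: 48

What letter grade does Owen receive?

F

Presentations: drop 66 → average of remaining 4 = 322/4 = 80.5
Weighted total:
  Weekly reports 25 × 0.09 = 2.25
  Lab reports 94 × 0.12 = 11.28
  Case studies 41 × 0.06 = 2.46
  Presentations 80.5 × 0.05 = 4.025
  Fieldwork 45 × 0.08 = 3.6
  Final exam 62 × 0.36 = 22.32
  Oral exam 60 × 0.19 = 11.4
  Midterm exam 48 × 0.05 = 2.4
Sum = 59.735
59.735 < 60 → F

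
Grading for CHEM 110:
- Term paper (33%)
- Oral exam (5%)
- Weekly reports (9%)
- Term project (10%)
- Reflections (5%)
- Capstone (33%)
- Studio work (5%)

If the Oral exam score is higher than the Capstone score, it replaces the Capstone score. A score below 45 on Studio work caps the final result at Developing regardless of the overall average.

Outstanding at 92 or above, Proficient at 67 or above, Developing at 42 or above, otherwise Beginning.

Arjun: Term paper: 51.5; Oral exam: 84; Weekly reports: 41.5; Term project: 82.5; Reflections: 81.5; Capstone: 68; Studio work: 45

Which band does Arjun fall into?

Oral exam (84) > Capstone (68), so Capstone counts as 84.
Studio work score 45 ≥ 45: minimum met.
Weighted total:
  Term paper 51.5 × 0.33 = 16.995
  Oral exam 84 × 0.05 = 4.2
  Weekly reports 41.5 × 0.09 = 3.735
  Term project 82.5 × 0.1 = 8.25
  Reflections 81.5 × 0.05 = 4.075
  Capstone 84 × 0.33 = 27.72
  Studio work 45 × 0.05 = 2.25
Sum = 67.225
67.225 is ≥ 67 and < 92 → Proficient

Proficient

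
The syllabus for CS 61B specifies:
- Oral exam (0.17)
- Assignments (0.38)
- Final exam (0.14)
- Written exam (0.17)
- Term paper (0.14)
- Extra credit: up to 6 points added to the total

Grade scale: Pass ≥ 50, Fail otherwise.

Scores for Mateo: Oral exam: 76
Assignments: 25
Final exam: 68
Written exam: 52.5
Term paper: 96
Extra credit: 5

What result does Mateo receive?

Weighted total:
  Oral exam 76 × 0.17 = 12.92
  Assignments 25 × 0.38 = 9.5
  Final exam 68 × 0.14 = 9.52
  Written exam 52.5 × 0.17 = 8.925
  Term paper 96 × 0.14 = 13.44
Sum = 54.305
Extra credit: 54.305 + 5 = 59.305
59.305 ≥ 50 → Pass

Pass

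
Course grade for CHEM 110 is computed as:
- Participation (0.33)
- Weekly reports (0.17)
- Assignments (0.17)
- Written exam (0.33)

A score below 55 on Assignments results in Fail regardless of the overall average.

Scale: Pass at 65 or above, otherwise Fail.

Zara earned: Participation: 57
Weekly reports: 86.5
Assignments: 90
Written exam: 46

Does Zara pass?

Assignments score 90 ≥ 55: minimum met.
Weighted total:
  Participation 57 × 0.33 = 18.81
  Weekly reports 86.5 × 0.17 = 14.705
  Assignments 90 × 0.17 = 15.3
  Written exam 46 × 0.33 = 15.18
Sum = 63.995
63.995 < 65 → Fail

Fail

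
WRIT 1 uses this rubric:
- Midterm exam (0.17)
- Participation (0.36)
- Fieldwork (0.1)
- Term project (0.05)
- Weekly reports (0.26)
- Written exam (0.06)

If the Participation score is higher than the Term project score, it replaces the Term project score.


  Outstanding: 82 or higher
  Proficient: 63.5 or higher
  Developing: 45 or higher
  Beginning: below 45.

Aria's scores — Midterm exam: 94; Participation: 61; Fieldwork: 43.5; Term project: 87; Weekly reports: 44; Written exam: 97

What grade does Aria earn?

Proficient

Participation (61) ≤ Term project (87), so Term project stays at 87.
Weighted total:
  Midterm exam 94 × 0.17 = 15.98
  Participation 61 × 0.36 = 21.96
  Fieldwork 43.5 × 0.1 = 4.35
  Term project 87 × 0.05 = 4.35
  Weekly reports 44 × 0.26 = 11.44
  Written exam 97 × 0.06 = 5.82
Sum = 63.9
63.9 is ≥ 63.5 and < 82 → Proficient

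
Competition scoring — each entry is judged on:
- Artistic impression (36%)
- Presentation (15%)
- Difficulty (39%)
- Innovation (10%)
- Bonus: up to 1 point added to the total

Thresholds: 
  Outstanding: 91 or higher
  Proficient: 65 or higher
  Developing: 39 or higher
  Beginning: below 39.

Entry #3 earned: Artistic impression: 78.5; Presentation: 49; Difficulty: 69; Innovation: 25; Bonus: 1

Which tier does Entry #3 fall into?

Weighted total:
  Artistic impression 78.5 × 0.36 = 28.26
  Presentation 49 × 0.15 = 7.35
  Difficulty 69 × 0.39 = 26.91
  Innovation 25 × 0.1 = 2.5
Sum = 65.02
Bonus: 65.02 + 1 = 66.02
66.02 is ≥ 65 and < 91 → Proficient

Proficient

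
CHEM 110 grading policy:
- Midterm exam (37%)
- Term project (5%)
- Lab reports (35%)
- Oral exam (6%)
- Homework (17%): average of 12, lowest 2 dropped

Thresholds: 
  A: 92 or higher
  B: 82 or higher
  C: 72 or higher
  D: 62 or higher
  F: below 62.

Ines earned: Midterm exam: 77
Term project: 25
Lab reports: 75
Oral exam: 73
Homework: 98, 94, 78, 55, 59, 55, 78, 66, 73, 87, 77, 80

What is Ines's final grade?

Homework: drop 55, 55 → average of remaining 10 = 790/10 = 79
Weighted total:
  Midterm exam 77 × 0.37 = 28.49
  Term project 25 × 0.05 = 1.25
  Lab reports 75 × 0.35 = 26.25
  Oral exam 73 × 0.06 = 4.38
  Homework 79 × 0.17 = 13.43
Sum = 73.8
73.8 is ≥ 72 and < 82 → C

C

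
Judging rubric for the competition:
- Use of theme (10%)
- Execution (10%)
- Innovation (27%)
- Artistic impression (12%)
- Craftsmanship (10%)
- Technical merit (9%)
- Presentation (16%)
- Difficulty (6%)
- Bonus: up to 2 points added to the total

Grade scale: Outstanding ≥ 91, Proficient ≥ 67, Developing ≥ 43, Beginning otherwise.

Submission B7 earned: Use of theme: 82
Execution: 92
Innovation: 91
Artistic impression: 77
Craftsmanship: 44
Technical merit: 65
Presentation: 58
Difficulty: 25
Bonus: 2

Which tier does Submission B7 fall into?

Weighted total:
  Use of theme 82 × 0.1 = 8.2
  Execution 92 × 0.1 = 9.2
  Innovation 91 × 0.27 = 24.57
  Artistic impression 77 × 0.12 = 9.24
  Craftsmanship 44 × 0.1 = 4.4
  Technical merit 65 × 0.09 = 5.85
  Presentation 58 × 0.16 = 9.28
  Difficulty 25 × 0.06 = 1.5
Sum = 72.24
Bonus: 72.24 + 2 = 74.24
74.24 is ≥ 67 and < 91 → Proficient

Proficient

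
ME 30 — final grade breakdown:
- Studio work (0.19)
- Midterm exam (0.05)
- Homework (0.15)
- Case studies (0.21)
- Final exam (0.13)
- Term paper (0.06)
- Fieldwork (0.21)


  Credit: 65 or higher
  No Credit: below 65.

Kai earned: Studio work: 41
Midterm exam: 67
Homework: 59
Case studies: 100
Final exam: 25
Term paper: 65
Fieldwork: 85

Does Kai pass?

Credit

Weighted total:
  Studio work 41 × 0.19 = 7.79
  Midterm exam 67 × 0.05 = 3.35
  Homework 59 × 0.15 = 8.85
  Case studies 100 × 0.21 = 21
  Final exam 25 × 0.13 = 3.25
  Term paper 65 × 0.06 = 3.9
  Fieldwork 85 × 0.21 = 17.85
Sum = 65.99
65.99 ≥ 65 → Credit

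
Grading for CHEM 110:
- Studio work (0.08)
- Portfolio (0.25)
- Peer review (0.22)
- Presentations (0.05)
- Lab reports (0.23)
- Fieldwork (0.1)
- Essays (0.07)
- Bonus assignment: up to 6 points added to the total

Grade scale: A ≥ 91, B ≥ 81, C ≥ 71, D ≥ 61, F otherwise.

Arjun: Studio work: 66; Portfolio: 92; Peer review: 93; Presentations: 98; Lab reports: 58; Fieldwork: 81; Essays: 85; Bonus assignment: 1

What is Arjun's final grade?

B

Weighted total:
  Studio work 66 × 0.08 = 5.28
  Portfolio 92 × 0.25 = 23
  Peer review 93 × 0.22 = 20.46
  Presentations 98 × 0.05 = 4.9
  Lab reports 58 × 0.23 = 13.34
  Fieldwork 81 × 0.1 = 8.1
  Essays 85 × 0.07 = 5.95
Sum = 81.03
Bonus assignment: 81.03 + 1 = 82.03
82.03 is ≥ 81 and < 91 → B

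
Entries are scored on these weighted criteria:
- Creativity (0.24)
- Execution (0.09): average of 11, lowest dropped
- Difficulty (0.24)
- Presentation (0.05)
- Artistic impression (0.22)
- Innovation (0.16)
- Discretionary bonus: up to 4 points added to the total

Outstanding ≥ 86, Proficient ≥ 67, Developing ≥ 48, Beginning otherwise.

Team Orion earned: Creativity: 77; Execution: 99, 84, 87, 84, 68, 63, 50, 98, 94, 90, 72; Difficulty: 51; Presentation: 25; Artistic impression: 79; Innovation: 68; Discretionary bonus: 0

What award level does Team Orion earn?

Execution: drop 50 → average of remaining 10 = 839/10 = 83.9
Weighted total:
  Creativity 77 × 0.24 = 18.48
  Execution 83.9 × 0.09 = 7.551
  Difficulty 51 × 0.24 = 12.24
  Presentation 25 × 0.05 = 1.25
  Artistic impression 79 × 0.22 = 17.38
  Innovation 68 × 0.16 = 10.88
Sum = 67.781
Discretionary bonus: 67.781 + 0 = 67.781
67.781 is ≥ 67 and < 86 → Proficient

Proficient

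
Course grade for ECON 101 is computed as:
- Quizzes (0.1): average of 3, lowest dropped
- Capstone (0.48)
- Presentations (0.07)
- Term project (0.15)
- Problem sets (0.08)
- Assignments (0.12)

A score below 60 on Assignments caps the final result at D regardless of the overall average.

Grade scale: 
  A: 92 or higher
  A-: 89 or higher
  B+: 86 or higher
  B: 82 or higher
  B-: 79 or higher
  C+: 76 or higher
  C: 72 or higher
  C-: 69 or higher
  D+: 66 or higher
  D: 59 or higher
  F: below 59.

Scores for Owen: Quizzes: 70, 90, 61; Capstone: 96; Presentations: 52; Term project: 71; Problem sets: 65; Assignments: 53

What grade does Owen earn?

Quizzes: drop 61 → average of remaining 2 = 160/2 = 80
Assignments score 53 < 60: minimum not met.
Weighted total:
  Quizzes 80 × 0.1 = 8
  Capstone 96 × 0.48 = 46.08
  Presentations 52 × 0.07 = 3.64
  Term project 71 × 0.15 = 10.65
  Problem sets 65 × 0.08 = 5.2
  Assignments 53 × 0.12 = 6.36
Sum = 79.93
79.93 would be B-; cap at D applies → D.

D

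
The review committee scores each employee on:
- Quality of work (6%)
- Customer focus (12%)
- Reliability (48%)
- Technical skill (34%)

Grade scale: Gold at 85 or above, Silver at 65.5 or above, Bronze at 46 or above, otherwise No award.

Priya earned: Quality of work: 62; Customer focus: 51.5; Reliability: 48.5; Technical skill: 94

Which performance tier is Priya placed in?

Bronze

Weighted total:
  Quality of work 62 × 0.06 = 3.72
  Customer focus 51.5 × 0.12 = 6.18
  Reliability 48.5 × 0.48 = 23.28
  Technical skill 94 × 0.34 = 31.96
Sum = 65.14
65.14 is ≥ 46 and < 65.5 → Bronze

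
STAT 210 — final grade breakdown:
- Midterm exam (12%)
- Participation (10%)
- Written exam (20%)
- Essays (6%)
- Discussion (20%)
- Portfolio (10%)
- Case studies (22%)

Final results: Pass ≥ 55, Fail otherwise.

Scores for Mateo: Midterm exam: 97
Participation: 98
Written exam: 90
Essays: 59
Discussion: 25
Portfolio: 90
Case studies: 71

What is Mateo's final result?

Pass

Weighted total:
  Midterm exam 97 × 0.12 = 11.64
  Participation 98 × 0.1 = 9.8
  Written exam 90 × 0.2 = 18
  Essays 59 × 0.06 = 3.54
  Discussion 25 × 0.2 = 5
  Portfolio 90 × 0.1 = 9
  Case studies 71 × 0.22 = 15.62
Sum = 72.6
72.6 ≥ 55 → Pass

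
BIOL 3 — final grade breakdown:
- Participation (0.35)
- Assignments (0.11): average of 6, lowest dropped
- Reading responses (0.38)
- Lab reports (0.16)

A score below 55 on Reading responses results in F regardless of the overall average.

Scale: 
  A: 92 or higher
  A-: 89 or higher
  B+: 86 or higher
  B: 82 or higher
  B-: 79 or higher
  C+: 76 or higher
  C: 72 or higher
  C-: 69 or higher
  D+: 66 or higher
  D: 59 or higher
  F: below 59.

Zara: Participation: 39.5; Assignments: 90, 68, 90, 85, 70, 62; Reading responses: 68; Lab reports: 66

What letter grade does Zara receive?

D

Assignments: drop 62 → average of remaining 5 = 403/5 = 80.6
Reading responses score 68 ≥ 55: minimum met.
Weighted total:
  Participation 39.5 × 0.35 = 13.825
  Assignments 80.6 × 0.11 = 8.866
  Reading responses 68 × 0.38 = 25.84
  Lab reports 66 × 0.16 = 10.56
Sum = 59.091
59.091 is ≥ 59 and < 66 → D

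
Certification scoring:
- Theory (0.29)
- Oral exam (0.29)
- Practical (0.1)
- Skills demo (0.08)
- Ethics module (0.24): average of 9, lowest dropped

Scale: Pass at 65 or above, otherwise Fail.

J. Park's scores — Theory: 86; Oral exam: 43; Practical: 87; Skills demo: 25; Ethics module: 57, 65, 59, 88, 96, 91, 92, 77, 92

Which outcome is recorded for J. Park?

Pass

Ethics module: drop 57 → average of remaining 8 = 660/8 = 82.5
Weighted total:
  Theory 86 × 0.29 = 24.94
  Oral exam 43 × 0.29 = 12.47
  Practical 87 × 0.1 = 8.7
  Skills demo 25 × 0.08 = 2
  Ethics module 82.5 × 0.24 = 19.8
Sum = 67.91
67.91 ≥ 65 → Pass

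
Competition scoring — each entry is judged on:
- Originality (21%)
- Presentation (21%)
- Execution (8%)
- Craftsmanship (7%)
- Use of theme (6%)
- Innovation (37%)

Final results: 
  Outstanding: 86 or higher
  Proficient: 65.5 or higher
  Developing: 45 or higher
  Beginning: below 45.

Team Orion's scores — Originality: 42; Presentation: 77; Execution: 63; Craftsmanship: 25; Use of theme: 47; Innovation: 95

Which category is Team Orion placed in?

Proficient

Weighted total:
  Originality 42 × 0.21 = 8.82
  Presentation 77 × 0.21 = 16.17
  Execution 63 × 0.08 = 5.04
  Craftsmanship 25 × 0.07 = 1.75
  Use of theme 47 × 0.06 = 2.82
  Innovation 95 × 0.37 = 35.15
Sum = 69.75
69.75 is ≥ 65.5 and < 86 → Proficient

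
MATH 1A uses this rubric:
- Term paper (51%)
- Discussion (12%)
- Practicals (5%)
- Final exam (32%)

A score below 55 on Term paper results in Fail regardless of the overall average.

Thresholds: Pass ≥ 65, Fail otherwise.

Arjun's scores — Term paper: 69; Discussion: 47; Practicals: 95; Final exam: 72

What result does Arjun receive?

Pass

Term paper score 69 ≥ 55: minimum met.
Weighted total:
  Term paper 69 × 0.51 = 35.19
  Discussion 47 × 0.12 = 5.64
  Practicals 95 × 0.05 = 4.75
  Final exam 72 × 0.32 = 23.04
Sum = 68.62
68.62 ≥ 65 → Pass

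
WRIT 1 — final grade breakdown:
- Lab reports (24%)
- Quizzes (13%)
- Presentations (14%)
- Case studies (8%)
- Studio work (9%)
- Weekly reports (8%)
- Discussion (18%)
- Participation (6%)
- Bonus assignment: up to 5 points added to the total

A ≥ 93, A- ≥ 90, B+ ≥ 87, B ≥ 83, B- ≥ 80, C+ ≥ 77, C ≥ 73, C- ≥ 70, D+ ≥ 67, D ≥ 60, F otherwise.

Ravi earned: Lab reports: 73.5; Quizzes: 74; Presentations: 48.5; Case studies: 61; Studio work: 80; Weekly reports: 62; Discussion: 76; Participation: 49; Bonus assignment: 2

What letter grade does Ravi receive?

Weighted total:
  Lab reports 73.5 × 0.24 = 17.64
  Quizzes 74 × 0.13 = 9.62
  Presentations 48.5 × 0.14 = 6.79
  Case studies 61 × 0.08 = 4.88
  Studio work 80 × 0.09 = 7.2
  Weekly reports 62 × 0.08 = 4.96
  Discussion 76 × 0.18 = 13.68
  Participation 49 × 0.06 = 2.94
Sum = 67.71
Bonus assignment: 67.71 + 2 = 69.71
69.71 is ≥ 67 and < 70 → D+

D+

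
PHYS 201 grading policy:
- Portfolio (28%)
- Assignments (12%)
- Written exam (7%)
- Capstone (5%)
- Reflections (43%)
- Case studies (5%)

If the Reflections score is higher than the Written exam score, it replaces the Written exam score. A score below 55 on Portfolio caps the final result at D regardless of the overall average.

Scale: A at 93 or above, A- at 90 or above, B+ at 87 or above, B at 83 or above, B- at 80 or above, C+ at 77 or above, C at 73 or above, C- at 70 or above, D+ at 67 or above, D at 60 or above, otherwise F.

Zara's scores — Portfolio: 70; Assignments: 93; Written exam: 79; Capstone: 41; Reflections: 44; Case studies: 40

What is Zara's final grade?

F

Reflections (44) ≤ Written exam (79), so Written exam stays at 79.
Portfolio score 70 ≥ 55: minimum met.
Weighted total:
  Portfolio 70 × 0.28 = 19.6
  Assignments 93 × 0.12 = 11.16
  Written exam 79 × 0.07 = 5.53
  Capstone 41 × 0.05 = 2.05
  Reflections 44 × 0.43 = 18.92
  Case studies 40 × 0.05 = 2
Sum = 59.26
59.26 < 60 → F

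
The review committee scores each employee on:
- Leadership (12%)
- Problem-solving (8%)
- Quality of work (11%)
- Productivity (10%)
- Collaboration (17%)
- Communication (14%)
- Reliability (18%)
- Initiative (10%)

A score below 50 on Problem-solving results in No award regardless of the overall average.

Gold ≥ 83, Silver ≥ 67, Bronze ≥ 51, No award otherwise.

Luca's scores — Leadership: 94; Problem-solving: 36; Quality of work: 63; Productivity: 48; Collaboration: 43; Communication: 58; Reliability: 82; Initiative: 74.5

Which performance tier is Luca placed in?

No award

Problem-solving score 36 < 50: minimum not met.
Weighted total:
  Leadership 94 × 0.12 = 11.28
  Problem-solving 36 × 0.08 = 2.88
  Quality of work 63 × 0.11 = 6.93
  Productivity 48 × 0.1 = 4.8
  Collaboration 43 × 0.17 = 7.31
  Communication 58 × 0.14 = 8.12
  Reliability 82 × 0.18 = 14.76
  Initiative 74.5 × 0.1 = 7.45
Sum = 63.53
Because the Problem-solving minimum was not met, the result is No award.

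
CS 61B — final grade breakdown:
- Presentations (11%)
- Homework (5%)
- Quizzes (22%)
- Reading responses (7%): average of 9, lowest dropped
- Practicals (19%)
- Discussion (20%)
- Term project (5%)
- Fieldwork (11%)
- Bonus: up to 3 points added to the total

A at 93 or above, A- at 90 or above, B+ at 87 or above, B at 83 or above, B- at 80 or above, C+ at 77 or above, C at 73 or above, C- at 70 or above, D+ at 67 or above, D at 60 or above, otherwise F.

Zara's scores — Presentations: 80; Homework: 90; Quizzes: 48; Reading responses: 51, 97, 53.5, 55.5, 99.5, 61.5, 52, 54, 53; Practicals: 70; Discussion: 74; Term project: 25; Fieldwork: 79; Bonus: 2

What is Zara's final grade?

D+

Reading responses: drop 51 → average of remaining 8 = 526/8 = 65.75
Weighted total:
  Presentations 80 × 0.11 = 8.8
  Homework 90 × 0.05 = 4.5
  Quizzes 48 × 0.22 = 10.56
  Reading responses 65.75 × 0.07 = 4.6025
  Practicals 70 × 0.19 = 13.3
  Discussion 74 × 0.2 = 14.8
  Term project 25 × 0.05 = 1.25
  Fieldwork 79 × 0.11 = 8.69
Sum = 66.5025
Bonus: 66.5025 + 2 = 68.5025
68.5025 is ≥ 67 and < 70 → D+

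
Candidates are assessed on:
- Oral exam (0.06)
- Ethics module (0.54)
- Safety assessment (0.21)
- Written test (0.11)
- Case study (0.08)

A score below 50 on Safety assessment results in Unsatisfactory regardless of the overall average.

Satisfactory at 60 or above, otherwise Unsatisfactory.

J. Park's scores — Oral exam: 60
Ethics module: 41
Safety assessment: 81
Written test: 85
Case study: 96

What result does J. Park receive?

Safety assessment score 81 ≥ 50: minimum met.
Weighted total:
  Oral exam 60 × 0.06 = 3.6
  Ethics module 41 × 0.54 = 22.14
  Safety assessment 81 × 0.21 = 17.01
  Written test 85 × 0.11 = 9.35
  Case study 96 × 0.08 = 7.68
Sum = 59.78
59.78 < 60 → Unsatisfactory

Unsatisfactory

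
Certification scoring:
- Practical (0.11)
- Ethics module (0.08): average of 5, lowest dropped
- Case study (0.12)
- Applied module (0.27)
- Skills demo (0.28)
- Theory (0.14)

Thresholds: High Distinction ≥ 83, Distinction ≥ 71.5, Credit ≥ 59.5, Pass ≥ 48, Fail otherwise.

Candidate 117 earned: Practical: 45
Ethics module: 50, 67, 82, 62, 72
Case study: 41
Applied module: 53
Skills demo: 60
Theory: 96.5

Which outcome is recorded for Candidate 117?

Credit

Ethics module: drop 50 → average of remaining 4 = 283/4 = 70.75
Weighted total:
  Practical 45 × 0.11 = 4.95
  Ethics module 70.75 × 0.08 = 5.66
  Case study 41 × 0.12 = 4.92
  Applied module 53 × 0.27 = 14.31
  Skills demo 60 × 0.28 = 16.8
  Theory 96.5 × 0.14 = 13.51
Sum = 60.15
60.15 is ≥ 59.5 and < 71.5 → Credit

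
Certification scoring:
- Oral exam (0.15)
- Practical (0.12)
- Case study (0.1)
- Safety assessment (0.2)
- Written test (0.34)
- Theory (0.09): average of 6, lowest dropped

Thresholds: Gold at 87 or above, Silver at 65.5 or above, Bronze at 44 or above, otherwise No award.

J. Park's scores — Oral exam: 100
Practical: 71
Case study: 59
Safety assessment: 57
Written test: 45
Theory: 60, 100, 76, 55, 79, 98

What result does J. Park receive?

Bronze

Theory: drop 55 → average of remaining 5 = 413/5 = 82.6
Weighted total:
  Oral exam 100 × 0.15 = 15
  Practical 71 × 0.12 = 8.52
  Case study 59 × 0.1 = 5.9
  Safety assessment 57 × 0.2 = 11.4
  Written test 45 × 0.34 = 15.3
  Theory 82.6 × 0.09 = 7.434
Sum = 63.554
63.554 is ≥ 44 and < 65.5 → Bronze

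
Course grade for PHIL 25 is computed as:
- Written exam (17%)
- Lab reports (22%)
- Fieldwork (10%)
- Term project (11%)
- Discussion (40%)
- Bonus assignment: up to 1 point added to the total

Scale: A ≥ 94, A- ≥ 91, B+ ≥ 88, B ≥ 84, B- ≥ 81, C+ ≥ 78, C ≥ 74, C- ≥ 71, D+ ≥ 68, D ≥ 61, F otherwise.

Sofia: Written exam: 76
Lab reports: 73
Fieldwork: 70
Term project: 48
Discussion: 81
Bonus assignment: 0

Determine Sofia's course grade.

C-

Weighted total:
  Written exam 76 × 0.17 = 12.92
  Lab reports 73 × 0.22 = 16.06
  Fieldwork 70 × 0.1 = 7
  Term project 48 × 0.11 = 5.28
  Discussion 81 × 0.4 = 32.4
Sum = 73.66
Bonus assignment: 73.66 + 0 = 73.66
73.66 is ≥ 71 and < 74 → C-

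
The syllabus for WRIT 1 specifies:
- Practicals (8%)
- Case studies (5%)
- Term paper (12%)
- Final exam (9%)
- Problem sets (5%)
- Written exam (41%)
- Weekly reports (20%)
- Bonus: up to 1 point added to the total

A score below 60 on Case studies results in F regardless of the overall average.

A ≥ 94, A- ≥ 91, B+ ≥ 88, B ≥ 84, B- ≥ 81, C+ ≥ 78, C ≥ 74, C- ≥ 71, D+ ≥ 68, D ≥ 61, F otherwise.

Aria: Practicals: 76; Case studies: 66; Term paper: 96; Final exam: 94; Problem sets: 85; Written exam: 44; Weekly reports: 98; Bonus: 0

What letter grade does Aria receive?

C-

Case studies score 66 ≥ 60: minimum met.
Weighted total:
  Practicals 76 × 0.08 = 6.08
  Case studies 66 × 0.05 = 3.3
  Term paper 96 × 0.12 = 11.52
  Final exam 94 × 0.09 = 8.46
  Problem sets 85 × 0.05 = 4.25
  Written exam 44 × 0.41 = 18.04
  Weekly reports 98 × 0.2 = 19.6
Sum = 71.25
Bonus: 71.25 + 0 = 71.25
71.25 is ≥ 71 and < 74 → C-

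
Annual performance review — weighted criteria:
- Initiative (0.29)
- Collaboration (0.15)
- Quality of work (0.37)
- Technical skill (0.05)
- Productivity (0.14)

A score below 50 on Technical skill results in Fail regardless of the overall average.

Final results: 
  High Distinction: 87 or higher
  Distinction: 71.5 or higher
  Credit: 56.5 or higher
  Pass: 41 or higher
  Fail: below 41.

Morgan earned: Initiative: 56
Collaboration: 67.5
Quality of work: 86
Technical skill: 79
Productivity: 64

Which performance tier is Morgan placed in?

Technical skill score 79 ≥ 50: minimum met.
Weighted total:
  Initiative 56 × 0.29 = 16.24
  Collaboration 67.5 × 0.15 = 10.125
  Quality of work 86 × 0.37 = 31.82
  Technical skill 79 × 0.05 = 3.95
  Productivity 64 × 0.14 = 8.96
Sum = 71.095
71.095 is ≥ 56.5 and < 71.5 → Credit

Credit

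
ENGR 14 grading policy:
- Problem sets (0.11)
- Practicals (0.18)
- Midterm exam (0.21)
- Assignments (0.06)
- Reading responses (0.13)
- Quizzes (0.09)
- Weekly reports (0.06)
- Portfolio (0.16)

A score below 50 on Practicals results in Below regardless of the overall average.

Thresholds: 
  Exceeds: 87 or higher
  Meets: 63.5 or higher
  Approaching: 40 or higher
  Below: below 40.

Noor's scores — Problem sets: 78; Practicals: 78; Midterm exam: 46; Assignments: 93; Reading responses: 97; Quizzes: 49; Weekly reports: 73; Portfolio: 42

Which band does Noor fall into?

Meets

Practicals score 78 ≥ 50: minimum met.
Weighted total:
  Problem sets 78 × 0.11 = 8.58
  Practicals 78 × 0.18 = 14.04
  Midterm exam 46 × 0.21 = 9.66
  Assignments 93 × 0.06 = 5.58
  Reading responses 97 × 0.13 = 12.61
  Quizzes 49 × 0.09 = 4.41
  Weekly reports 73 × 0.06 = 4.38
  Portfolio 42 × 0.16 = 6.72
Sum = 65.98
65.98 is ≥ 63.5 and < 87 → Meets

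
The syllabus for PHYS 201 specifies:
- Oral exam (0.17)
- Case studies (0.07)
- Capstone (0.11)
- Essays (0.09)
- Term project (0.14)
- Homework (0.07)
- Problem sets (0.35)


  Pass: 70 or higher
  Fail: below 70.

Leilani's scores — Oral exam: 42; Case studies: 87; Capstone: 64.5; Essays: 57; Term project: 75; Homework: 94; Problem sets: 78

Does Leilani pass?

Fail

Weighted total:
  Oral exam 42 × 0.17 = 7.14
  Case studies 87 × 0.07 = 6.09
  Capstone 64.5 × 0.11 = 7.095
  Essays 57 × 0.09 = 5.13
  Term project 75 × 0.14 = 10.5
  Homework 94 × 0.07 = 6.58
  Problem sets 78 × 0.35 = 27.3
Sum = 69.835
69.835 < 70 → Fail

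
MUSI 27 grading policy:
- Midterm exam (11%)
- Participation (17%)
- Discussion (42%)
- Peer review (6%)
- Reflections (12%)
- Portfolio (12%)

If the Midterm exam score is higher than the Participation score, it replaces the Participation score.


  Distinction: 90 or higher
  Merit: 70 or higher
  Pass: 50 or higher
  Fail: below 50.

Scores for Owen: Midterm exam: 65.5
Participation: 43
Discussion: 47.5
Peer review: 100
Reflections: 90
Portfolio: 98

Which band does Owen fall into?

Midterm exam (65.5) > Participation (43), so Participation counts as 65.5.
Weighted total:
  Midterm exam 65.5 × 0.11 = 7.205
  Participation 65.5 × 0.17 = 11.135
  Discussion 47.5 × 0.42 = 19.95
  Peer review 100 × 0.06 = 6
  Reflections 90 × 0.12 = 10.8
  Portfolio 98 × 0.12 = 11.76
Sum = 66.85
66.85 is ≥ 50 and < 70 → Pass

Pass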